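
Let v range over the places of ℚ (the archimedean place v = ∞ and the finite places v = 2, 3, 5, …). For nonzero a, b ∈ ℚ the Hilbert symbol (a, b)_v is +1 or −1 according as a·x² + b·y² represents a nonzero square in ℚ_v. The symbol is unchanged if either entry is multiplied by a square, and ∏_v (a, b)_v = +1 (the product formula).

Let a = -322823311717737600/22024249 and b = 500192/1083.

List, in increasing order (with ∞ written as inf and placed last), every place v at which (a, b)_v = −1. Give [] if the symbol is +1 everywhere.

[2, 3, 11, 29]

(a, b) ≡ (-66, 1914) mod (ℚ^×)²; places V = {2, 3, 5, 7, 11, 13, 19, 29, ∞}.
(a,b)_7: α=2, u≡2; β=2, v≡6 (mod 7); (2|7)=+1, (6|7)=-1; sign (−1)^0·+1^2·-1^2 = +1.
(a,b)_5: α=2, u≡4; β=0, v≡4 (mod 5); (4|5)=+1, (4|5)=+1; sign (−1)^0·+1^0·+1^2 = +1.
(a,b)_∞: sgn(-66)=−, sgn(1914)=+, so +1.
(a,b)_19: α=-4, u≡15; β=-2, v≡12 (mod 19); (15|19)=-1, (12|19)=-1; sign (−1)^0·-1^-2·-1^-4 = +1.
(a,b)_29: α=4, u≡27; β=1, v≡8 (mod 29); (27|29)=-1, (8|29)=-1; sign (−1)^0·-1^1·-1^4 = -1.
(a,b)_2: α=7, β=5; u≡7, v≡5 (mod 8); ε(u)ε(v)=1·0, αω(v)=7·1, βω(u)=5·0; sum ≡ 1  ⇒  -1.
(a,b)_13: α=-2, u≡4; β=0, v≡1 (mod 13); (4|13)=+1, (1|13)=+1; sign (−1)^0·+1^0·+1^-2 = +1.
(a,b)_3: α=7, u≡2; β=-1, v≡2 (mod 3); (2|3)=-1, (2|3)=-1; sign (−1)^1·-1^-1·-1^7 = -1.
(a,b)_11: α=3, u≡5; β=1, v≡4 (mod 11); (5|11)=+1, (4|11)=+1; sign (−1)^1·+1^1·+1^3 = -1.
Ram(-66, 1914) = {2, 3, 11, 29}; no ℚ_2-point on the conic.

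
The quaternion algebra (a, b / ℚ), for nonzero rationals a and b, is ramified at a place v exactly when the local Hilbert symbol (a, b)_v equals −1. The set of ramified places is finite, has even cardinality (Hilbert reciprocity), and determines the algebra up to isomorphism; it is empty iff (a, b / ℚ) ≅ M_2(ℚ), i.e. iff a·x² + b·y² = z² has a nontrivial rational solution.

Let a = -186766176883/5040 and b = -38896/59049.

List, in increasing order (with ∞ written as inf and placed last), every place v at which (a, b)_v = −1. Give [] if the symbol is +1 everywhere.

[7, 11, 13, inf]

Mod squares: a ≡ -6545, b ≡ -2431. Check v ∈ {∞, 2, 3, 5, 7, 11, 13, 17}.
v=11: a=11^3·(≡10), b=11^1·(≡6) mod 11; (10|11)=-1, (6|11)=-1; (−1)^{3·1·5}·(-1)^1·(-1)^3 = -1.
v=5: a=5^-1·(≡4), b=5^0·(≡1) mod 5; (4|5)=+1, (1|5)=+1; (−1)^{-1·0·2}·(+1)^0·(+1)^-1 = +1.
v=3: a=3^-2·(≡1), b=3^-10·(≡2) mod 3; (1|3)=+1, (2|3)=-1; (−1)^{-2·-10·1}·(+1)^-10·(-1)^-2 = +1.
v=7: a=7^-1·(≡6), b=7^0·(≡6) mod 7; (6|7)=-1, (6|7)=-1; (−1)^{-1·0·3}·(-1)^0·(-1)^-1 = -1.
v=∞: -6545 < 0 and -2431 < 0  ⇒  (a,b)_∞ = -1.
v=13: a=13^4·(≡2), b=13^1·(≡8) mod 13; (2|13)=-1, (8|13)=-1; (−1)^{4·1·6}·(-1)^1·(-1)^4 = -1.
v=17: a=17^3·(≡10), b=17^1·(≡3) mod 17; (10|17)=-1, (3|17)=-1; (−1)^{3·1·8}·(-1)^1·(-1)^3 = +1.
v=2: v_2(a)=-4, v_2(b)=4; units ≡ 7, 1 (mod 8); ε·ε+αω+βω = 1·0+-4·0+4·0 ≡ 0  ⇒  (a,b)_2 = +1.
|Ram(-6545, -2431)| = 4, even; anisotropic at {7, 11, 13, ∞}.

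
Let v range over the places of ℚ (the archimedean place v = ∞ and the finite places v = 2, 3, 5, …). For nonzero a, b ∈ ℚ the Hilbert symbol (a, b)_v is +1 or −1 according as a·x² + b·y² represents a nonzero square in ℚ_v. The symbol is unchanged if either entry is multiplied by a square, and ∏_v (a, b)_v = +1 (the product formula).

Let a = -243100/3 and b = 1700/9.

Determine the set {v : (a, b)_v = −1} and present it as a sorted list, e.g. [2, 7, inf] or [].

(a, b) ≡ (-7293, 17) mod (ℚ^×)²; places V = {2, 3, 5, 11, 13, 17, ∞}.
(a,b)_17: α=1, u≡16; β=1, v≡13 (mod 17); (16|17)=+1, (13|17)=+1; sign (−1)^0·+1^1·+1^1 = +1.
(a,b)_11: α=1, u≡7; β=0, v≡8 (mod 11); (7|11)=-1, (8|11)=-1; sign (−1)^0·-1^0·-1^1 = -1.
(a,b)_∞: sgn(-7293)=−, sgn(17)=+, so +1.
(a,b)_5: α=2, u≡2; β=2, v≡2 (mod 5); (2|5)=-1, (2|5)=-1; sign (−1)^0·-1^2·-1^2 = +1.
(a,b)_13: α=1, u≡11; β=0, v≡4 (mod 13); (11|13)=-1, (4|13)=+1; sign (−1)^0·-1^0·+1^1 = +1.
(a,b)_2: α=2, β=2; u≡3, v≡1 (mod 8); ε(u)ε(v)=1·0, αω(v)=2·0, βω(u)=2·1; sum ≡ 0  ⇒  +1.
(a,b)_3: α=-1, u≡2; β=-2, v≡2 (mod 3); (2|3)=-1, (2|3)=-1; sign (−1)^0·-1^-2·-1^-1 = -1.
(-7293, 17 / ℚ) ramifies at {3, 11}: a division algebra.

[3, 11]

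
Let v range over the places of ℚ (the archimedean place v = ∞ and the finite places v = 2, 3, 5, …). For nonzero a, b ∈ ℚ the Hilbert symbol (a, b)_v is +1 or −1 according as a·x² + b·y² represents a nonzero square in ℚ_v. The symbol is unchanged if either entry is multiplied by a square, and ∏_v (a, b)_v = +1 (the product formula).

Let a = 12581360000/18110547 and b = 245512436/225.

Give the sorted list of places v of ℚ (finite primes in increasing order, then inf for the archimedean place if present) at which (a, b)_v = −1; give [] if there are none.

[2, 3]

Mod squares: a ≡ 1122, b ≡ 221. Check v ∈ {∞, 2, 3, 5, 7, 11, 13, 17, 29, 31}.
v=3: a=3^-7·(≡2), b=3^-2·(≡2) mod 3; (2|3)=-1, (2|3)=-1; (−1)^{-7·-2·1}·(-1)^-2·(-1)^-7 = -1.
v=13: a=13^-2·(≡10), b=13^1·(≡1) mod 13; (10|13)=+1, (1|13)=+1; (−1)^{-2·1·6}·(+1)^1·(+1)^-2 = +1.
v=∞: 1122 > 0 and 221 > 0  ⇒  (a,b)_∞ = +1.
v=29: a=29^2·(≡13), b=29^0·(≡8) mod 29; (13|29)=+1, (8|29)=-1; (−1)^{2·0·14}·(+1)^0·(-1)^2 = +1.
v=11: a=11^1·(≡5), b=11^0·(≡3) mod 11; (5|11)=+1, (3|11)=+1; (−1)^{1·0·5}·(+1)^0·(+1)^1 = +1.
v=5: a=5^4·(≡3), b=5^-2·(≡4) mod 5; (3|5)=-1, (4|5)=+1; (−1)^{4·-2·2}·(-1)^-2·(+1)^4 = +1.
v=7: a=7^-2·(≡2), b=7^0·(≡1) mod 7; (2|7)=+1, (1|7)=+1; (−1)^{-2·0·3}·(+1)^0·(+1)^-2 = +1.
v=31: a=31^0·(≡3), b=31^2·(≡20) mod 31; (3|31)=-1, (20|31)=+1; (−1)^{0·2·15}·(-1)^2·(+1)^0 = +1.
v=17: a=17^1·(≡9), b=17^3·(≡15) mod 17; (9|17)=+1, (15|17)=+1; (−1)^{1·3·8}·(+1)^3·(+1)^1 = +1.
v=2: v_2(a)=7, v_2(b)=2; units ≡ 1, 5 (mod 8); ε·ε+αω+βω = 0·0+7·1+2·0 ≡ 1  ⇒  (a,b)_2 = -1.
|Ram(1122, 221)| = 2, even; anisotropic at {2, 3}.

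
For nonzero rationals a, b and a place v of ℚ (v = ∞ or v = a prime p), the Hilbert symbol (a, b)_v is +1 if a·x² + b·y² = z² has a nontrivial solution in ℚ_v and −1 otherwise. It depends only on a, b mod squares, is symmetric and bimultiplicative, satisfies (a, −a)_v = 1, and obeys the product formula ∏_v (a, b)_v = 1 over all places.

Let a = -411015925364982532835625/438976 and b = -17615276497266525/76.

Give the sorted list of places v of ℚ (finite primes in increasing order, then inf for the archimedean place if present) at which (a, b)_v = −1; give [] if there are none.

[7, 23, 31, inf]

(a, b) ≡ (-13547, -24871) mod (ℚ^×)²; places V = {2, 3, 5, 7, 11, 17, 19, 23, 31, ∞}.
(a,b)_31: α=3, u≡16; β=2, v≡30 (mod 31); (16|31)=+1, (30|31)=-1; sign (−1)^0·+1^2·-1^3 = -1.
(a,b)_17: α=2, u≡2; β=1, v≡2 (mod 17); (2|17)=+1, (2|17)=+1; sign (−1)^0·+1^1·+1^2 = +1.
(a,b)_23: α=3, u≡3; β=2, v≡22 (mod 23); (3|23)=+1, (22|23)=-1; sign (−1)^0·+1^2·-1^3 = -1.
(a,b)_3: α=2, u≡1; β=2, v≡2 (mod 3); (1|3)=+1, (2|3)=-1; sign (−1)^0·+1^2·-1^2 = +1.
(a,b)_∞: sgn(-13547)=−, sgn(-24871)=−, so -1.
(a,b)_11: α=2, u≡5; β=1, v≡5 (mod 11); (5|11)=+1, (5|11)=+1; sign (−1)^0·+1^1·+1^2 = +1.
(a,b)_5: α=4, u≡3; β=2, v≡4 (mod 5); (3|5)=-1, (4|5)=+1; sign (−1)^0·-1^2·+1^4 = +1.
(a,b)_7: α=8, u≡5; β=7, v≡5 (mod 7); (5|7)=-1, (5|7)=-1; sign (−1)^0·-1^7·-1^8 = -1.
(a,b)_2: α=-6, β=-2; u≡5, v≡1 (mod 8); ε(u)ε(v)=0·0, αω(v)=-6·0, βω(u)=-2·1; sum ≡ 0  ⇒  +1.
(a,b)_19: α=-3, u≡4; β=-1, v≡2 (mod 19); (4|19)=+1, (2|19)=-1; sign (−1)^1·+1^-1·-1^-3 = +1.
(-13547, -24871 / ℚ) ramifies at {7, 23, 31, ∞}: a division algebra.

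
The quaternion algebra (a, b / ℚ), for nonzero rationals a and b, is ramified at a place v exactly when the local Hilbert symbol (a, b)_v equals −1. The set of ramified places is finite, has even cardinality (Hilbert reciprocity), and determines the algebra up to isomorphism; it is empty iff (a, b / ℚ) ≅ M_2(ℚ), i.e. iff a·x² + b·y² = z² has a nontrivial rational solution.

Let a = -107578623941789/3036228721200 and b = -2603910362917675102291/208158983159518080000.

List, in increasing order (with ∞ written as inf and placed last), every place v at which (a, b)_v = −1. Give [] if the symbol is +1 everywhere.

[13, inf]

(a, b) ≡ (-663, -273) mod (ℚ^×)²; places V = {2, 3, 5, 7, 11, 13, 17, 23, 41, ∞}.
(a,b)_13: α=3, u≡9; β=3, v≡2 (mod 13); (9|13)=+1, (2|13)=-1; sign (−1)^0·+1^3·-1^3 = -1.
(a,b)_3: α=-15, u≡1; β=-19, v≡2 (mod 3); (1|3)=+1, (2|3)=-1; sign (−1)^1·+1^-19·-1^-15 = +1.
(a,b)_∞: sgn(-663)=−, sgn(-273)=−, so -1.
(a,b)_7: α=2, u≡4; β=3, v≡3 (mod 7); (4|7)=+1, (3|7)=-1; sign (−1)^0·+1^3·-1^2 = +1.
(a,b)_11: α=2, u≡8; β=4, v≡6 (mod 11); (8|11)=-1, (6|11)=-1; sign (−1)^0·-1^4·-1^2 = +1.
(a,b)_5: α=-2, u≡2; β=-4, v≡3 (mod 5); (2|5)=-1, (3|5)=-1; sign (−1)^0·-1^-4·-1^-2 = +1.
(a,b)_17: α=3, u≡6; β=4, v≡2 (mod 17); (6|17)=-1, (2|17)=+1; sign (−1)^0·-1^4·+1^3 = +1.
(a,b)_23: α=-2, u≡13; β=-4, v≡4 (mod 23); (13|23)=+1, (4|23)=+1; sign (−1)^0·+1^-4·+1^-2 = +1.
(a,b)_2: α=-4, β=-10; u≡1, v≡7 (mod 8); ε(u)ε(v)=0·1, αω(v)=-4·0, βω(u)=-10·0; sum ≡ 0  ⇒  +1.
(a,b)_41: α=2, u≡28; β=4, v≡15 (mod 41); (28|41)=-1, (15|41)=-1; sign (−1)^0·-1^4·-1^2 = +1.
(-663, -273 / ℚ) ramifies at {13, ∞}: a division algebra.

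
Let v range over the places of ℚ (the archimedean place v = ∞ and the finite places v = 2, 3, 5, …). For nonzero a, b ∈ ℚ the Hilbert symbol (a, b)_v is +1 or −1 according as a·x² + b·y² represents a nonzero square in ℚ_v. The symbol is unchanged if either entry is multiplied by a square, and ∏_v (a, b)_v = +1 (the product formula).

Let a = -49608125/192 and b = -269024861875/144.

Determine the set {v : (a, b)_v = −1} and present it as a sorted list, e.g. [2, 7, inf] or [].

Mod squares: a ≡ -238119, b ≡ -1771. Check v ∈ {∞, 2, 3, 5, 7, 11, 17, 23, 29}.
v=2: v_2(a)=-6, v_2(b)=-4; units ≡ 1, 5 (mod 8); ε·ε+αω+βω = 0·0+-6·1+-4·0 ≡ 0  ⇒  (a,b)_2 = +1.
v=5: a=5^4·(≡1), b=5^4·(≡4) mod 5; (1|5)=+1, (4|5)=+1; (−1)^{4·4·2}·(+1)^4·(+1)^4 = +1.
v=23: a=23^1·(≡11), b=23^1·(≡11) mod 23; (11|23)=-1, (11|23)=-1; (−1)^{1·1·11}·(-1)^1·(-1)^1 = -1.
v=3: a=3^-1·(≡1), b=3^-2·(≡2) mod 3; (1|3)=+1, (2|3)=-1; (−1)^{-1·-2·1}·(+1)^-2·(-1)^-1 = -1.
v=7: a=7^1·(≡3), b=7^1·(≡6) mod 7; (3|7)=-1, (6|7)=-1; (−1)^{1·1·3}·(-1)^1·(-1)^1 = -1.
v=17: a=17^1·(≡2), b=17^2·(≡12) mod 17; (2|17)=+1, (12|17)=-1; (−1)^{1·2·8}·(+1)^2·(-1)^1 = -1.
v=∞: -238119 < 0 and -1771 < 0  ⇒  (a,b)_∞ = -1.
v=11: a=11^0·(≡1), b=11^1·(≡1) mod 11; (1|11)=+1, (1|11)=+1; (−1)^{0·1·5}·(+1)^1·(+1)^0 = +1.
v=29: a=29^1·(≡16), b=29^2·(≡26) mod 29; (16|29)=+1, (26|29)=-1; (−1)^{1·2·14}·(+1)^2·(-1)^1 = -1.
(-238119, -1771 / ℚ) ramifies at {3, 7, 17, 23, 29, ∞}: a division algebra.

[3, 7, 17, 23, 29, inf]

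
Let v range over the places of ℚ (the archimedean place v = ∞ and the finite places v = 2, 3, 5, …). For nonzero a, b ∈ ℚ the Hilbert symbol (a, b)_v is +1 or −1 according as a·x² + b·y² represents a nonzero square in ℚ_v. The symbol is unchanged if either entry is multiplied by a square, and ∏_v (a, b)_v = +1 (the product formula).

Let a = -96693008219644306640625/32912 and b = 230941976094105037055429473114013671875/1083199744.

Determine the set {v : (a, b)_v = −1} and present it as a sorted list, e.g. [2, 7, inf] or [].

Mod squares: a ≡ -446641, b ≡ 1023155. Check v ∈ {∞, 2, 3, 5, 7, 11, 13, 17, 23, 31, 41, 43, 47}.
v=17: a=17^-1·(≡4), b=17^-2·(≡10) mod 17; (4|17)=+1, (10|17)=-1; (−1)^{-1·-2·8}·(+1)^-2·(-1)^-1 = -1.
v=3: a=3^2·(≡2), b=3^2·(≡2) mod 3; (2|3)=-1, (2|3)=-1; (−1)^{2·2·1}·(-1)^2·(-1)^2 = +1.
v=2: v_2(a)=-4, v_2(b)=-8; units ≡ 7, 3 (mod 8); ε·ε+αω+βω = 1·1+-4·1+-8·0 ≡ 1  ⇒  (a,b)_2 = -1.
v=43: a=43^1·(≡29), b=43^2·(≡9) mod 43; (29|43)=-1, (9|43)=+1; (−1)^{1·2·21}·(-1)^2·(+1)^1 = +1.
v=47: a=47^1·(≡43), b=47^2·(≡14) mod 47; (43|47)=-1, (14|47)=+1; (−1)^{1·2·23}·(-1)^2·(+1)^1 = +1.
v=5: a=5^10·(≡4), b=5^17·(≡1) mod 5; (4|5)=+1, (1|5)=+1; (−1)^{10·17·2}·(+1)^17·(+1)^10 = +1.
v=31: a=31^2·(≡9), b=31^5·(≡3) mod 31; (9|31)=+1, (3|31)=-1; (−1)^{2·5·15}·(+1)^5·(-1)^2 = +1.
v=41: a=41^2·(≡13), b=41^3·(≡26) mod 41; (13|41)=-1, (26|41)=-1; (−1)^{2·3·20}·(-1)^3·(-1)^2 = -1.
v=7: a=7^2·(≡4), b=7^3·(≡5) mod 7; (4|7)=+1, (5|7)=-1; (−1)^{2·3·3}·(+1)^3·(-1)^2 = +1.
v=13: a=13^1·(≡11), b=13^0·(≡4) mod 13; (11|13)=-1, (4|13)=+1; (−1)^{1·0·6}·(-1)^0·(+1)^1 = +1.
v=23: a=23^2·(≡10), b=23^3·(≡8) mod 23; (10|23)=-1, (8|23)=+1; (−1)^{2·3·11}·(-1)^3·(+1)^2 = -1.
v=11: a=11^-2·(≡5), b=11^-4·(≡5) mod 11; (5|11)=+1, (5|11)=+1; (−1)^{-2·-4·5}·(+1)^-4·(+1)^-2 = +1.
v=∞: -446641 < 0 and 1023155 > 0  ⇒  (a,b)_∞ = +1.
(-446641, 1023155 / ℚ) ramifies at {2, 17, 23, 41}: a division algebra.

[2, 17, 23, 41]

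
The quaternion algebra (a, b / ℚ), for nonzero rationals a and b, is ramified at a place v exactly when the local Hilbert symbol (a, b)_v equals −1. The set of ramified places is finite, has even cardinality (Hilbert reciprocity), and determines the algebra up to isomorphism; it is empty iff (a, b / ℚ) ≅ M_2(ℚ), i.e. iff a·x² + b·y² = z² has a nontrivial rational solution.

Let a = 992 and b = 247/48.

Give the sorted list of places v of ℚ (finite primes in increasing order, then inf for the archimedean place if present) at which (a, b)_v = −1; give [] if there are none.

(a, b) ≡ (62, 741) mod (ℚ^×)²; places V = {2, 3, 13, 19, 31, ∞}.
(a,b)_3: α=0, u≡2; β=-1, v≡1 (mod 3); (2|3)=-1, (1|3)=+1; sign (−1)^0·-1^-1·+1^0 = -1.
(a,b)_13: α=0, u≡4; β=1, v≡5 (mod 13); (4|13)=+1, (5|13)=-1; sign (−1)^0·+1^1·-1^0 = +1.
(a,b)_31: α=1, u≡1; β=0, v≡20 (mod 31); (1|31)=+1, (20|31)=+1; sign (−1)^0·+1^0·+1^1 = +1.
(a,b)_19: α=0, u≡4; β=1, v≡7 (mod 19); (4|19)=+1, (7|19)=+1; sign (−1)^0·+1^1·+1^0 = +1.
(a,b)_2: α=5, β=-4; u≡7, v≡5 (mod 8); ε(u)ε(v)=1·0, αω(v)=5·1, βω(u)=-4·0; sum ≡ 1  ⇒  -1.
(a,b)_∞: sgn(62)=+, sgn(741)=+, so +1.
|Ram(62, 741)| = 2, even; anisotropic at {2, 3}.

[2, 3]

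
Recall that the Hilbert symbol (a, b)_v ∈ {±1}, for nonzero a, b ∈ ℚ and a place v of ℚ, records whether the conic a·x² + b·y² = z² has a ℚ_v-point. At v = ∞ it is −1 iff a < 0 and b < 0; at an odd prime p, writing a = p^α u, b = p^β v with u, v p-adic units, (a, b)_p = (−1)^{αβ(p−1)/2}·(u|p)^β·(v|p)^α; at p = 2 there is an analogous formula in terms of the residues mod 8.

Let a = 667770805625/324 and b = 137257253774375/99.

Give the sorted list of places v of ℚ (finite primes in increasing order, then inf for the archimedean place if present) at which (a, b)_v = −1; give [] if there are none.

[7, 17]

Mod squares: a ≡ 209, b ≡ 1309. Check v ∈ {∞, 2, 3, 5, 7, 11, 17, 19}.
v=7: a=7^2·(≡6), b=7^3·(≡3) mod 7; (6|7)=-1, (3|7)=-1; (−1)^{2·3·3}·(-1)^3·(-1)^2 = -1.
v=11: a=11^1·(≡8), b=11^-1·(≡1) mod 11; (8|11)=-1, (1|11)=+1; (−1)^{1·-1·5}·(-1)^-1·(+1)^1 = +1.
v=5: a=5^4·(≡1), b=5^4·(≡1) mod 5; (1|5)=+1, (1|5)=+1; (−1)^{4·4·2}·(+1)^4·(+1)^4 = +1.
v=2: v_2(a)=-2, v_2(b)=0; units ≡ 1, 5 (mod 8); ε·ε+αω+βω = 0·0+-2·1+0·0 ≡ 0  ⇒  (a,b)_2 = +1.
v=∞: 209 > 0 and 1309 > 0  ⇒  (a,b)_∞ = +1.
v=3: a=3^-4·(≡2), b=3^-2·(≡1) mod 3; (2|3)=-1, (1|3)=+1; (−1)^{-4·-2·1}·(-1)^-2·(+1)^-4 = +1.
v=19: a=19^3·(≡1), b=19^4·(≡4) mod 19; (1|19)=+1, (4|19)=+1; (−1)^{3·4·9}·(+1)^4·(+1)^3 = +1.
v=17: a=17^2·(≡7), b=17^3·(≡13) mod 17; (7|17)=-1, (13|17)=+1; (−1)^{2·3·8}·(-1)^3·(+1)^2 = -1.
(209, 1309 / ℚ) ramifies at {7, 17}: a division algebra.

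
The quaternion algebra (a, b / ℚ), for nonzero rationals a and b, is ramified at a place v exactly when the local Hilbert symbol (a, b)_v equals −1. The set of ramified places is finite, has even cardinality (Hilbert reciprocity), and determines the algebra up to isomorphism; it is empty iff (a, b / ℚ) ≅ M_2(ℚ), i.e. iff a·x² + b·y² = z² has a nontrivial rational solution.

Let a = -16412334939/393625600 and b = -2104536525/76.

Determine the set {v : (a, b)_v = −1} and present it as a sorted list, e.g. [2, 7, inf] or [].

[7, 17, 19, 29, 31, inf]

(a, b) ≡ (-51051, -666159) mod (ℚ^×)²; places V = {2, 3, 5, 7, 11, 13, 17, 19, 29, 31, ∞}.
(a,b)_3: α=9, u≡2; β=1, v≡1 (mod 3); (2|3)=-1, (1|3)=+1; sign (−1)^1·-1^1·+1^9 = +1.
(a,b)_13: α=1, u≡10; β=1, v≡12 (mod 13); (10|13)=+1, (12|13)=+1; sign (−1)^0·+1^1·+1^1 = +1.
(a,b)_5: α=-2, u≡4; β=2, v≡4 (mod 5); (4|5)=+1, (4|5)=+1; sign (−1)^0·+1^2·+1^-2 = +1.
(a,b)_11: α=1, u≡5; β=0, v≡3 (mod 11); (5|11)=+1, (3|11)=+1; sign (−1)^0·+1^0·+1^1 = +1.
(a,b)_7: α=3, u≡4; β=4, v≡6 (mod 7); (4|7)=+1, (6|7)=-1; sign (−1)^0·+1^4·-1^3 = -1.
(a,b)_17: α=1, u≡12; β=0, v≡6 (mod 17); (12|17)=-1, (6|17)=-1; sign (−1)^0·-1^0·-1^1 = -1.
(a,b)_∞: sgn(-51051)=−, sgn(-666159)=−, so -1.
(a,b)_29: α=0, u≡27; β=1, v≡12 (mod 29); (27|29)=-1, (12|29)=-1; sign (−1)^0·-1^1·-1^0 = -1.
(a,b)_2: α=-14, β=-2; u≡5, v≡1 (mod 8); ε(u)ε(v)=0·0, αω(v)=-14·0, βω(u)=-2·1; sum ≡ 0  ⇒  +1.
(a,b)_19: α=0, u≡13; β=-1, v≡13 (mod 19); (13|19)=-1, (13|19)=-1; sign (−1)^0·-1^-1·-1^0 = -1.
(a,b)_31: α=-2, u≡24; β=1, v≡28 (mod 31); (24|31)=-1, (28|31)=+1; sign (−1)^0·-1^1·+1^-2 = -1.
Ram(-51051, -666159) = {7, 17, 19, 29, 31, ∞}; no ℚ_7-point on the conic.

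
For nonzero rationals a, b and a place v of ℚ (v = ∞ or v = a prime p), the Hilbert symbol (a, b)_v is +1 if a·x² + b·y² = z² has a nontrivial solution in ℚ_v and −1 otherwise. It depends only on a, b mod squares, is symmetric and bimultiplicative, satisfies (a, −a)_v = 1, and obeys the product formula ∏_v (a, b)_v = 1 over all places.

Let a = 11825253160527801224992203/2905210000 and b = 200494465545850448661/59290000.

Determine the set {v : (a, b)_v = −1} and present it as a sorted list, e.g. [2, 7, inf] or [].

(a, b) ≡ (9105670067, 629) mod (ℚ^×)²; places V = {2, 3, 5, 7, 11, 13, 17, 19, 29, 37, 43, 47, ∞}.
(a,b)_19: α=3, u≡12; β=2, v≡14 (mod 19); (12|19)=-1, (14|19)=-1; sign (−1)^0·-1^2·-1^3 = -1.
(a,b)_3: α=4, u≡2; β=2, v≡2 (mod 3); (2|3)=-1, (2|3)=-1; sign (−1)^0·-1^2·-1^4 = +1.
(a,b)_43: α=3, u≡7; β=2, v≡34 (mod 43); (7|43)=-1, (34|43)=-1; sign (−1)^0·-1^2·-1^3 = -1.
(a,b)_29: α=3, u≡17; β=2, v≡6 (mod 29); (17|29)=-1, (6|29)=+1; sign (−1)^0·-1^2·+1^3 = +1.
(a,b)_17: α=1, u≡2; β=1, v≡5 (mod 17); (2|17)=+1, (5|17)=-1; sign (−1)^0·+1^1·-1^1 = -1.
(a,b)_∞: sgn(9105670067)=+, sgn(629)=+, so +1.
(a,b)_13: α=5, u≡7; β=4, v≡6 (mod 13); (7|13)=-1, (6|13)=-1; sign (−1)^0·-1^4·-1^5 = -1.
(a,b)_7: α=-4, u≡1; β=-2, v≡3 (mod 7); (1|7)=+1, (3|7)=-1; sign (−1)^0·+1^-2·-1^-4 = +1.
(a,b)_2: α=-4, β=-4; u≡3, v≡5 (mod 8); ε(u)ε(v)=1·0, αω(v)=-4·1, βω(u)=-4·1; sum ≡ 0  ⇒  +1.
(a,b)_11: α=-2, u≡8; β=-2, v≡8 (mod 11); (8|11)=-1, (8|11)=-1; sign (−1)^0·-1^-2·-1^-2 = +1.
(a,b)_5: α=-4, u≡3; β=-4, v≡4 (mod 5); (3|5)=-1, (4|5)=+1; sign (−1)^0·-1^-4·+1^-4 = +1.
(a,b)_37: α=1, u≡13; β=1, v≡20 (mod 37); (13|37)=-1, (20|37)=-1; sign (−1)^0·-1^1·-1^1 = +1.
(a,b)_47: α=1, u≡42; β=2, v≡4 (mod 47); (42|47)=+1, (4|47)=+1; sign (−1)^0·+1^2·+1^1 = +1.
Ram(9105670067, 629) = {13, 17, 19, 43}; no ℚ_13-point on the conic.

[13, 17, 19, 43]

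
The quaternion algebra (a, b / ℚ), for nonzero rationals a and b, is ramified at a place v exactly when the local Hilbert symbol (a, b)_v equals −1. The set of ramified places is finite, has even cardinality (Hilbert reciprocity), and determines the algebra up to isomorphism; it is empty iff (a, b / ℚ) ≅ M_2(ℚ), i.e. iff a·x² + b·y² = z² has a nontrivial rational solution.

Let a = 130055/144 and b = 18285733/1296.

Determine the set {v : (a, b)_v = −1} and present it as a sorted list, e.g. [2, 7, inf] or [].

[5, 19]

Mod squares: a ≡ 95, b ≡ 37. Check v ∈ {∞, 2, 3, 5, 19, 37}.
v=2: v_2(a)=-4, v_2(b)=-4; units ≡ 7, 5 (mod 8); ε·ε+αω+βω = 1·0+-4·1+-4·0 ≡ 0  ⇒  (a,b)_2 = +1.
v=5: a=5^1·(≡4), b=5^0·(≡3) mod 5; (4|5)=+1, (3|5)=-1; (−1)^{1·0·2}·(+1)^0·(-1)^1 = -1.
v=3: a=3^-2·(≡2), b=3^-4·(≡1) mod 3; (2|3)=-1, (1|3)=+1; (−1)^{-2·-4·1}·(-1)^-4·(+1)^-2 = +1.
v=∞: 95 > 0 and 37 > 0  ⇒  (a,b)_∞ = +1.
v=37: a=37^2·(≡4), b=37^3·(≡28) mod 37; (4|37)=+1, (28|37)=+1; (−1)^{2·3·18}·(+1)^3·(+1)^2 = +1.
v=19: a=19^1·(≡16), b=19^2·(≡14) mod 19; (16|19)=+1, (14|19)=-1; (−1)^{1·2·9}·(+1)^2·(-1)^1 = -1.
Ram(95, 37) = {5, 19}; no ℚ_5-point on the conic.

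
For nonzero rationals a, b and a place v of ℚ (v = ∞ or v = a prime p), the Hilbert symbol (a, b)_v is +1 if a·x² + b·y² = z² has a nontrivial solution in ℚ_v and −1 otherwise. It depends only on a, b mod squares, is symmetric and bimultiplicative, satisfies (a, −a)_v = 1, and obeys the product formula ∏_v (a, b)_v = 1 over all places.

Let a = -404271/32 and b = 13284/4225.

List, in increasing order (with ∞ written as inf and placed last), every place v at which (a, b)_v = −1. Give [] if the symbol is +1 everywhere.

(a, b) ≡ (-9982, 41) mod (ℚ^×)²; places V = {2, 3, 5, 7, 13, 23, 31, 41, ∞}.
(a,b)_∞: sgn(-9982)=−, sgn(41)=+, so +1.
(a,b)_2: α=-5, β=2; u≡1, v≡1 (mod 8); ε(u)ε(v)=0·0, αω(v)=-5·0, βω(u)=2·0; sum ≡ 0  ⇒  +1.
(a,b)_23: α=1, u≡2; β=0, v≡8 (mod 23); (2|23)=+1, (8|23)=+1; sign (−1)^0·+1^0·+1^1 = +1.
(a,b)_5: α=0, u≡2; β=-2, v≡1 (mod 5); (2|5)=-1, (1|5)=+1; sign (−1)^0·-1^-2·+1^0 = +1.
(a,b)_13: α=0, u≡7; β=-2, v≡2 (mod 13); (7|13)=-1, (2|13)=-1; sign (−1)^0·-1^-2·-1^0 = +1.
(a,b)_7: α=1, u≡1; β=0, v≡3 (mod 7); (1|7)=+1, (3|7)=-1; sign (−1)^0·+1^0·-1^1 = -1.
(a,b)_3: α=4, u≡2; β=4, v≡2 (mod 3); (2|3)=-1, (2|3)=-1; sign (−1)^0·-1^4·-1^4 = +1.
(a,b)_41: α=0, u≡24; β=1, v≡39 (mod 41); (24|41)=-1, (39|41)=+1; sign (−1)^0·-1^1·+1^0 = -1.
(a,b)_31: α=1, u≡10; β=0, v≡19 (mod 31); (10|31)=+1, (19|31)=+1; sign (−1)^0·+1^0·+1^1 = +1.
Ram(-9982, 41) = {7, 41}; no ℚ_7-point on the conic.

[7, 41]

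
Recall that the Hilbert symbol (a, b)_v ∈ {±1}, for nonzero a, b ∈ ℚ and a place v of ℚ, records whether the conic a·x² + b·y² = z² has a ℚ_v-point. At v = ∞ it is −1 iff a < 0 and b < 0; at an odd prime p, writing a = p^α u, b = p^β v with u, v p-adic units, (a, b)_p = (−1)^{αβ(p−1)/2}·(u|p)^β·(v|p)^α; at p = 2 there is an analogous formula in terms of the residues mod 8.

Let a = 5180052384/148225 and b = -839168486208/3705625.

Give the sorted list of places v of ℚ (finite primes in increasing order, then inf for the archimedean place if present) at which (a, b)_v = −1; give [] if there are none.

[2, 13, 19, 29]

Mod squares: a ≡ 444106, b ≡ -222053. Check v ∈ {∞, 2, 3, 5, 7, 11, 13, 19, 29, 31}.
v=11: a=11^-2·(≡3), b=11^-2·(≡3) mod 11; (3|11)=+1, (3|11)=+1; (−1)^{-2·-2·5}·(+1)^-2·(+1)^-2 = +1.
v=13: a=13^1·(≡6), b=13^1·(≡10) mod 13; (6|13)=-1, (10|13)=+1; (−1)^{1·1·6}·(-1)^1·(+1)^1 = -1.
v=29: a=29^1·(≡2), b=29^1·(≡23) mod 29; (2|29)=-1, (23|29)=+1; (−1)^{1·1·14}·(-1)^1·(+1)^1 = -1.
v=31: a=31^1·(≡20), b=31^1·(≡13) mod 31; (20|31)=+1, (13|31)=-1; (−1)^{1·1·15}·(+1)^1·(-1)^1 = +1.
v=5: a=5^-2·(≡1), b=5^-4·(≡3) mod 5; (1|5)=+1, (3|5)=-1; (−1)^{-2·-4·2}·(+1)^-4·(-1)^-2 = +1.
v=2: v_2(a)=5, v_2(b)=6; units ≡ 5, 3 (mod 8); ε·ε+αω+βω = 0·1+5·1+6·1 ≡ 1  ⇒  (a,b)_2 = -1.
v=19: a=19^1·(≡5), b=19^1·(≡17) mod 19; (5|19)=+1, (17|19)=+1; (−1)^{1·1·9}·(+1)^1·(+1)^1 = -1.
v=∞: 444106 > 0 and -222053 < 0  ⇒  (a,b)_∞ = +1.
v=3: a=3^6·(≡1), b=3^10·(≡1) mod 3; (1|3)=+1, (1|3)=+1; (−1)^{6·10·1}·(+1)^10·(+1)^6 = +1.
v=7: a=7^-2·(≡3), b=7^-2·(≡1) mod 7; (3|7)=-1, (1|7)=+1; (−1)^{-2·-2·3}·(-1)^-2·(+1)^-2 = +1.
Ram(444106, -222053) = {2, 13, 19, 29}; no ℚ_2-point on the conic.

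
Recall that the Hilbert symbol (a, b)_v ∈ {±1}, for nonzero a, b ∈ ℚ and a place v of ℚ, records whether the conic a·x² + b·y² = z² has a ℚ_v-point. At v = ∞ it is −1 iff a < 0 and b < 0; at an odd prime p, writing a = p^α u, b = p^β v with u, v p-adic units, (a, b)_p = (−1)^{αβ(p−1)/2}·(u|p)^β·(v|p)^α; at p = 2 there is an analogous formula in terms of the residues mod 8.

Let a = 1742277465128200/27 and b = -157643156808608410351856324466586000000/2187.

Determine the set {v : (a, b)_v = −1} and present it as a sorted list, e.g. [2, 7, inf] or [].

Mod squares: a ≡ 482888406, b ≡ -127182. Check v ∈ {∞, 2, 3, 5, 7, 11, 13, 37, 41, 47, 53}.
v=13: a=13^1·(≡8), b=13^2·(≡1) mod 13; (8|13)=-1, (1|13)=+1; (−1)^{1·2·6}·(-1)^2·(+1)^1 = +1.
v=7: a=7^3·(≡6), b=7^8·(≡2) mod 7; (6|7)=-1, (2|7)=+1; (−1)^{3·8·3}·(-1)^8·(+1)^3 = +1.
v=47: a=47^2·(≡15), b=47^5·(≡43) mod 47; (15|47)=-1, (43|47)=-1; (−1)^{2·5·23}·(-1)^5·(-1)^2 = -1.
v=3: a=3^-3·(≡1), b=3^-7·(≡2) mod 3; (1|3)=+1, (2|3)=-1; (−1)^{-3·-7·1}·(+1)^-7·(-1)^-3 = +1.
v=37: a=37^1·(≡36), b=37^2·(≡23) mod 37; (36|37)=+1, (23|37)=-1; (−1)^{1·2·18}·(+1)^2·(-1)^1 = -1.
v=2: v_2(a)=3, v_2(b)=7; units ≡ 3, 1 (mod 8); ε·ε+αω+βω = 1·0+3·0+7·1 ≡ 1  ⇒  (a,b)_2 = -1.
v=41: a=41^1·(≡19), b=41^3·(≡3) mod 41; (19|41)=-1, (3|41)=-1; (−1)^{1·3·20}·(-1)^3·(-1)^1 = +1.
v=∞: 482888406 > 0 and -127182 < 0  ⇒  (a,b)_∞ = +1.
v=53: a=53^1·(≡48), b=53^2·(≡35) mod 53; (48|53)=-1, (35|53)=-1; (−1)^{1·2·26}·(-1)^2·(-1)^1 = -1.
v=5: a=5^2·(≡4), b=5^6·(≡3) mod 5; (4|5)=+1, (3|5)=-1; (−1)^{2·6·2}·(+1)^6·(-1)^2 = +1.
v=11: a=11^1·(≡9), b=11^3·(≡8) mod 11; (9|11)=+1, (8|11)=-1; (−1)^{1·3·5}·(+1)^3·(-1)^1 = +1.
Ram(482888406, -127182) = {2, 37, 47, 53}; no ℚ_2-point on the conic.

[2, 37, 47, 53]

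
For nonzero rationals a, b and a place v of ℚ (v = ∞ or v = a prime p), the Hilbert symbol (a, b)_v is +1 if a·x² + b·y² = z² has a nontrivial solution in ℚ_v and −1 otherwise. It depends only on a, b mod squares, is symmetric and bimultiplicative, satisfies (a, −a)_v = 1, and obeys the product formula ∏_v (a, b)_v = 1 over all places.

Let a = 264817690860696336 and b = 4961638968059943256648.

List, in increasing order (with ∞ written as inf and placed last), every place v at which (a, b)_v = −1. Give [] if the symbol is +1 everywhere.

(a, b) ≡ (16169, 20616178) mod (ℚ^×)²; places V = {2, 3, 11, 19, 23, 31, 37, 43, ∞}.
(a,b)_11: α=2, u≡7; β=3, v≡2 (mod 11); (7|11)=-1, (2|11)=-1; sign (−1)^0·-1^3·-1^2 = -1.
(a,b)_31: α=2, u≡14; β=3, v≡26 (mod 31); (14|31)=+1, (26|31)=-1; sign (−1)^0·+1^3·-1^2 = +1.
(a,b)_23: α=3, u≡8; β=4, v≡13 (mod 23); (8|23)=+1, (13|23)=+1; sign (−1)^0·+1^4·+1^3 = +1.
(a,b)_3: α=2, u≡2; β=0, v≡1 (mod 3); (2|3)=-1, (1|3)=+1; sign (−1)^0·-1^0·+1^2 = +1.
(a,b)_19: α=1, u≡13; β=1, v≡13 (mod 19); (13|19)=-1, (13|19)=-1; sign (−1)^1·-1^1·-1^1 = -1.
(a,b)_37: α=1, u≡9; β=1, v≡34 (mod 37); (9|37)=+1, (34|37)=+1; sign (−1)^0·+1^1·+1^1 = +1.
(a,b)_∞: sgn(16169)=+, sgn(20616178)=+, so +1.
(a,b)_2: α=4, β=3; u≡1, v≡1 (mod 8); ε(u)ε(v)=0·0, αω(v)=4·0, βω(u)=3·0; sum ≡ 0  ⇒  +1.
(a,b)_43: α=2, u≡35; β=3, v≡2 (mod 43); (35|43)=+1, (2|43)=-1; sign (−1)^0·+1^3·-1^2 = +1.
Ram(16169, 20616178) = {11, 19}; no ℚ_11-point on the conic.

[11, 19]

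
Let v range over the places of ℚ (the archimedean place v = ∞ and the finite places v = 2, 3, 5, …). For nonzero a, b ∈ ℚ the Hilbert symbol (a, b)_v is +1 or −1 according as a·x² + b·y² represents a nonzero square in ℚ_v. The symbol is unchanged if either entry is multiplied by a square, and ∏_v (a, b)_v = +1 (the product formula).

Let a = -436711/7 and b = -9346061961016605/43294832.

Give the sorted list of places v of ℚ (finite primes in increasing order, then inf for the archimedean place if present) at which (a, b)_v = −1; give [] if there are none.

[5, 11, 23, inf]

Mod squares: a ≡ -2233, b ≡ -115. Check v ∈ {∞, 2, 3, 5, 7, 11, 23, 29, 37}.
v=7: a=7^-1·(≡5), b=7^-6·(≡2) mod 7; (5|7)=-1, (2|7)=+1; (−1)^{-1·-6·3}·(-1)^-6·(+1)^-1 = +1.
v=∞: -2233 < 0 and -115 < 0  ⇒  (a,b)_∞ = -1.
v=37: a=37^2·(≡2), b=37^4·(≡10) mod 37; (2|37)=-1, (10|37)=+1; (−1)^{2·4·18}·(-1)^4·(+1)^2 = +1.
v=29: a=29^1·(≡3), b=29^2·(≡25) mod 29; (3|29)=-1, (25|29)=+1; (−1)^{1·2·14}·(-1)^2·(+1)^1 = +1.
v=2: v_2(a)=0, v_2(b)=-4; units ≡ 7, 5 (mod 8); ε·ε+αω+βω = 1·0+0·1+-4·0 ≡ 0  ⇒  (a,b)_2 = +1.
v=5: a=5^0·(≡2), b=5^1·(≡2) mod 5; (2|5)=-1, (2|5)=-1; (−1)^{0·1·2}·(-1)^1·(-1)^0 = -1.
v=3: a=3^0·(≡2), b=3^4·(≡2) mod 3; (2|3)=-1, (2|3)=-1; (−1)^{0·4·1}·(-1)^4·(-1)^0 = +1.
v=23: a=23^0·(≡15), b=23^-1·(≡1) mod 23; (15|23)=-1, (1|23)=+1; (−1)^{0·-1·11}·(-1)^-1·(+1)^0 = -1.
v=11: a=11^1·(≡6), b=11^4·(≡7) mod 11; (6|11)=-1, (7|11)=-1; (−1)^{1·4·5}·(-1)^4·(-1)^1 = -1.
Ram(-2233, -115) = {5, 11, 23, ∞}; no ℚ_5-point on the conic.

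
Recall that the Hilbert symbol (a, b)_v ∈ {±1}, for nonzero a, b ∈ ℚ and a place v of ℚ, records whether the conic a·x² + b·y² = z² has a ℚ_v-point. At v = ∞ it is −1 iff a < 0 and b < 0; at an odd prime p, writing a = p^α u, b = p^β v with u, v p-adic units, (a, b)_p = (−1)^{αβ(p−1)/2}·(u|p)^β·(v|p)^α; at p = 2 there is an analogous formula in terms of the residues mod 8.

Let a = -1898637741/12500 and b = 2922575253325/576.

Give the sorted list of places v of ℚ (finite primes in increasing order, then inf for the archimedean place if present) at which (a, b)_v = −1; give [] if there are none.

[5, 7]

Mod squares: a ≡ -177905, b ≡ 13. Check v ∈ {∞, 2, 3, 5, 7, 11, 13, 17, 19, 23, 31}.
v=23: a=23^1·(≡12), b=23^2·(≡16) mod 23; (12|23)=+1, (16|23)=+1; (−1)^{1·2·11}·(+1)^2·(+1)^1 = +1.
v=17: a=17^1·(≡11), b=17^0·(≡8) mod 17; (11|17)=-1, (8|17)=+1; (−1)^{1·0·8}·(-1)^0·(+1)^1 = +1.
v=5: a=5^-5·(≡1), b=5^2·(≡3) mod 5; (1|5)=+1, (3|5)=-1; (−1)^{-5·2·2}·(+1)^2·(-1)^-5 = -1.
v=13: a=13^1·(≡4), b=13^1·(≡4) mod 13; (4|13)=+1, (4|13)=+1; (−1)^{1·1·6}·(+1)^1·(+1)^1 = +1.
v=3: a=3^2·(≡1), b=3^-2·(≡1) mod 3; (1|3)=+1, (1|3)=+1; (−1)^{2·-2·1}·(+1)^-2·(+1)^2 = +1.
v=7: a=7^3·(≡2), b=7^2·(≡6) mod 7; (2|7)=+1, (6|7)=-1; (−1)^{3·2·3}·(+1)^2·(-1)^3 = -1.
v=11: a=11^2·(≡1), b=11^0·(≡6) mod 11; (1|11)=+1, (6|11)=-1; (−1)^{2·0·5}·(+1)^0·(-1)^2 = +1.
v=∞: -177905 < 0 and 13 > 0  ⇒  (a,b)_∞ = +1.
v=2: v_2(a)=-2, v_2(b)=-6; units ≡ 7, 5 (mod 8); ε·ε+αω+βω = 1·0+-2·1+-6·0 ≡ 0  ⇒  (a,b)_2 = +1.
v=19: a=19^0·(≡11), b=19^2·(≡12) mod 19; (11|19)=+1, (12|19)=-1; (−1)^{0·2·9}·(+1)^2·(-1)^0 = +1.
v=31: a=31^0·(≡10), b=31^2·(≡11) mod 31; (10|31)=+1, (11|31)=-1; (−1)^{0·2·15}·(+1)^2·(-1)^0 = +1.
(-177905, 13 / ℚ) ramifies at {5, 7}: a division algebra.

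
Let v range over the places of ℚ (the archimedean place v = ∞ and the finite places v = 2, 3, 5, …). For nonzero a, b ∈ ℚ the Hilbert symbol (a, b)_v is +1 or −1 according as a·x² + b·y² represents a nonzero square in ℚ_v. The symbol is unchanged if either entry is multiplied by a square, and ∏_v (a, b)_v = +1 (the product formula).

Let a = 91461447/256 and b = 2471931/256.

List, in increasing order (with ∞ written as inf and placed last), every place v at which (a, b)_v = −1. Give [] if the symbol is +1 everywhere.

Mod squares: a ≡ 10162383, b ≡ 274659. Check v ∈ {∞, 2, 3, 7, 11, 29, 37, 41}.
v=∞: 10162383 > 0 and 274659 > 0  ⇒  (a,b)_∞ = +1.
v=2: v_2(a)=-8, v_2(b)=-8; units ≡ 7, 3 (mod 8); ε·ε+αω+βω = 1·1+-8·1+-8·0 ≡ 1  ⇒  (a,b)_2 = -1.
v=11: a=11^1·(≡10), b=11^1·(≡8) mod 11; (10|11)=-1, (8|11)=-1; (−1)^{1·1·5}·(-1)^1·(-1)^1 = -1.
v=29: a=29^1·(≡22), b=29^1·(≡10) mod 29; (22|29)=+1, (10|29)=-1; (−1)^{1·1·14}·(+1)^1·(-1)^1 = -1.
v=3: a=3^3·(≡2), b=3^3·(≡2) mod 3; (2|3)=-1, (2|3)=-1; (−1)^{3·3·1}·(-1)^3·(-1)^3 = -1.
v=41: a=41^1·(≡8), b=41^1·(≡39) mod 41; (8|41)=+1, (39|41)=+1; (−1)^{1·1·20}·(+1)^1·(+1)^1 = +1.
v=7: a=7^1·(≡2), b=7^1·(≡1) mod 7; (2|7)=+1, (1|7)=+1; (−1)^{1·1·3}·(+1)^1·(+1)^1 = -1.
v=37: a=37^1·(≡13), b=37^0·(≡13) mod 37; (13|37)=-1, (13|37)=-1; (−1)^{1·0·18}·(-1)^0·(-1)^1 = -1.
|Ram(10162383, 274659)| = 6, even; anisotropic at {2, 3, 7, 11, 29, 37}.

[2, 3, 7, 11, 29, 37]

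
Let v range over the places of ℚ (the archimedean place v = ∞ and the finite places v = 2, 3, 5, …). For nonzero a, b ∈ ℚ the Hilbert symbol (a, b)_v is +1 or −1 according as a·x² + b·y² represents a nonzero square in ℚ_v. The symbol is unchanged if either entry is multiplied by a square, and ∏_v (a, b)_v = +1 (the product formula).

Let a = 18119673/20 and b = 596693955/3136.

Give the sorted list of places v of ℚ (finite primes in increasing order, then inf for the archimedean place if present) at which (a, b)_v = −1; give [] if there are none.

[3, 5, 11, 19]

Mod squares: a ≡ 165, b ≡ 40755. Check v ∈ {∞, 2, 3, 5, 7, 11, 13, 19}.
v=3: a=3^3·(≡1), b=3^1·(≡1) mod 3; (1|3)=+1, (1|3)=+1; (−1)^{3·1·1}·(+1)^1·(+1)^3 = -1.
v=13: a=13^2·(≡12), b=13^1·(≡2) mod 13; (12|13)=+1, (2|13)=-1; (−1)^{2·1·6}·(+1)^1·(-1)^2 = +1.
v=19: a=19^2·(≡14), b=19^1·(≡16) mod 19; (14|19)=-1, (16|19)=+1; (−1)^{2·1·9}·(-1)^1·(+1)^2 = -1.
v=5: a=5^-1·(≡2), b=5^1·(≡1) mod 5; (2|5)=-1, (1|5)=+1; (−1)^{-1·1·2}·(-1)^1·(+1)^-1 = -1.
v=∞: 165 > 0 and 40755 > 0  ⇒  (a,b)_∞ = +1.
v=2: v_2(a)=-2, v_2(b)=-6; units ≡ 5, 3 (mod 8); ε·ε+αω+βω = 0·1+-2·1+-6·1 ≡ 0  ⇒  (a,b)_2 = +1.
v=7: a=7^0·(≡2), b=7^-2·(≡4) mod 7; (2|7)=+1, (4|7)=+1; (−1)^{0·-2·3}·(+1)^-2·(+1)^0 = +1.
v=11: a=11^1·(≡9), b=11^5·(≡9) mod 11; (9|11)=+1, (9|11)=+1; (−1)^{1·5·5}·(+1)^5·(+1)^1 = -1.
|Ram(165, 40755)| = 4, even; anisotropic at {3, 5, 11, 19}.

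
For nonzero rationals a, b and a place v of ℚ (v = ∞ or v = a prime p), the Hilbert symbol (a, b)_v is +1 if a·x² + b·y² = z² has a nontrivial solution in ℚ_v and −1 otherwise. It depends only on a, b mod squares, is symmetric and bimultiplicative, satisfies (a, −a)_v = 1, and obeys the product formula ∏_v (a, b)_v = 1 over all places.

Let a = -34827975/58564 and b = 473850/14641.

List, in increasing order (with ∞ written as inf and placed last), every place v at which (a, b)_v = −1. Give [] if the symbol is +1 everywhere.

[3, 13]

Mod squares: a ≡ -39, b ≡ 26. Check v ∈ {∞, 2, 3, 5, 7, 11, 13}.
v=11: a=11^-4·(≡4), b=11^-4·(≡3) mod 11; (4|11)=+1, (3|11)=+1; (−1)^{-4·-4·5}·(+1)^-4·(+1)^-4 = +1.
v=7: a=7^2·(≡6), b=7^0·(≡5) mod 7; (6|7)=-1, (5|7)=-1; (−1)^{2·0·3}·(-1)^0·(-1)^2 = +1.
v=13: a=13^1·(≡9), b=13^1·(≡8) mod 13; (9|13)=+1, (8|13)=-1; (−1)^{1·1·6}·(+1)^1·(-1)^1 = -1.
v=3: a=3^7·(≡2), b=3^6·(≡2) mod 3; (2|3)=-1, (2|3)=-1; (−1)^{7·6·1}·(-1)^6·(-1)^7 = -1.
v=2: v_2(a)=-2, v_2(b)=1; units ≡ 1, 5 (mod 8); ε·ε+αω+βω = 0·0+-2·1+1·0 ≡ 0  ⇒  (a,b)_2 = +1.
v=∞: -39 < 0 and 26 > 0  ⇒  (a,b)_∞ = +1.
v=5: a=5^2·(≡4), b=5^2·(≡4) mod 5; (4|5)=+1, (4|5)=+1; (−1)^{2·2·2}·(+1)^2·(+1)^2 = +1.
Ram(-39, 26) = {3, 13}; no ℚ_3-point on the conic.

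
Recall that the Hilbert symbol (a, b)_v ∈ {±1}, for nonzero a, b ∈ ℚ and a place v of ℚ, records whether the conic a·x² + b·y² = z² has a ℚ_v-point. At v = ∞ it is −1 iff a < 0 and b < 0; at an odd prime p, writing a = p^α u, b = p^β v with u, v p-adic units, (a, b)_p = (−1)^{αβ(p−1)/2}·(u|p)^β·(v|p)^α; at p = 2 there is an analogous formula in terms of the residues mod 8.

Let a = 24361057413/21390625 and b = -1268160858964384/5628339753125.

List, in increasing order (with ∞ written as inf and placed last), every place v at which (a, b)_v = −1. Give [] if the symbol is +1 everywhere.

(a, b) ≡ (77, -770) mod (ℚ^×)²; places V = {2, 3, 5, 7, 11, 31, 37, ∞}.
(a,b)_37: α=-2, u≡34; β=-4, v≡7 (mod 37); (34|37)=+1, (7|37)=+1; sign (−1)^0·+1^-4·+1^-2 = +1.
(a,b)_7: α=5, u≡1; β=5, v≡2 (mod 7); (1|7)=+1, (2|7)=+1; sign (−1)^1·+1^5·+1^5 = -1.
(a,b)_11: α=5, u≡8; β=9, v≡10 (mod 11); (8|11)=-1, (10|11)=-1; sign (−1)^1·-1^9·-1^5 = -1.
(a,b)_3: α=2, u≡2; β=0, v≡1 (mod 3); (2|3)=-1, (1|3)=+1; sign (−1)^0·-1^0·+1^2 = +1.
(a,b)_2: α=0, β=5; u≡5, v≡7 (mod 8); ε(u)ε(v)=0·1, αω(v)=0·0, βω(u)=5·1; sum ≡ 1  ⇒  -1.
(a,b)_5: α=-6, u≡2; β=-5, v≡1 (mod 5); (2|5)=-1, (1|5)=+1; sign (−1)^0·-1^-5·+1^-6 = -1.
(a,b)_∞: sgn(77)=+, sgn(-770)=−, so +1.
(a,b)_31: α=0, u≡23; β=-2, v≡8 (mod 31); (23|31)=-1, (8|31)=+1; sign (−1)^0·-1^-2·+1^0 = +1.
(77, -770 / ℚ) ramifies at {2, 5, 7, 11}: a division algebra.

[2, 5, 7, 11]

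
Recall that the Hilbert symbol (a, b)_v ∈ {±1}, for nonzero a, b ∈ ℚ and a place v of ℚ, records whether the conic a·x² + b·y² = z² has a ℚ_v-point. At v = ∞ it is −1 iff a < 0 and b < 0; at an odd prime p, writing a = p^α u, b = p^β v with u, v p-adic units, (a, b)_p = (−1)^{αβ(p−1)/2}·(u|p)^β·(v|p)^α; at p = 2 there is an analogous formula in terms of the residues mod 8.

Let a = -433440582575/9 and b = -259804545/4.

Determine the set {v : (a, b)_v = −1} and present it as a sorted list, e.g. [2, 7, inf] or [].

Mod squares: a ≡ -143, b ≡ -105. Check v ∈ {∞, 2, 3, 5, 7, 11, 13}.
v=5: a=5^2·(≡3), b=5^1·(≡4) mod 5; (3|5)=-1, (4|5)=+1; (−1)^{2·1·2}·(-1)^1·(+1)^2 = -1.
v=2: v_2(a)=0, v_2(b)=-2; units ≡ 1, 7 (mod 8); ε·ε+αω+βω = 0·1+0·0+-2·0 ≡ 0  ⇒  (a,b)_2 = +1.
v=13: a=13^3·(≡2), b=13^2·(≡9) mod 13; (2|13)=-1, (9|13)=+1; (−1)^{3·2·6}·(-1)^2·(+1)^3 = +1.
v=11: a=11^5·(≡5), b=11^4·(≡5) mod 11; (5|11)=+1, (5|11)=+1; (−1)^{5·4·5}·(+1)^4·(+1)^5 = +1.
v=3: a=3^-2·(≡1), b=3^1·(≡1) mod 3; (1|3)=+1, (1|3)=+1; (−1)^{-2·1·1}·(+1)^1·(+1)^-2 = +1.
v=∞: -143 < 0 and -105 < 0  ⇒  (a,b)_∞ = -1.
v=7: a=7^2·(≡4), b=7^1·(≡6) mod 7; (4|7)=+1, (6|7)=-1; (−1)^{2·1·3}·(+1)^1·(-1)^2 = +1.
Ram(-143, -105) = {5, ∞}; no ℚ_5-point on the conic.

[5, inf]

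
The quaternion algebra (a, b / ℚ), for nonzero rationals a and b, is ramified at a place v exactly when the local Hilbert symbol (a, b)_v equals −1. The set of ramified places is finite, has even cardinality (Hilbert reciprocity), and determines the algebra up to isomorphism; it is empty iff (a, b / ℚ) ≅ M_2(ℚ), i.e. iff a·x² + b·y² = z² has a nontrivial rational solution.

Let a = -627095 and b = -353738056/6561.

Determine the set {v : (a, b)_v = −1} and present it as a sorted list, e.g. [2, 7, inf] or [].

Mod squares: a ≡ -627095, b ≡ -2146. Check v ∈ {∞, 2, 3, 5, 7, 19, 23, 29, 37, 41}.
v=7: a=7^1·(≡1), b=7^2·(≡6) mod 7; (1|7)=+1, (6|7)=-1; (−1)^{1·2·3}·(+1)^2·(-1)^1 = -1.
v=41: a=41^1·(≡39), b=41^0·(≡22) mod 41; (39|41)=+1, (22|41)=-1; (−1)^{1·0·20}·(+1)^0·(-1)^1 = -1.
v=3: a=3^0·(≡1), b=3^-8·(≡2) mod 3; (1|3)=+1, (2|3)=-1; (−1)^{0·-8·1}·(+1)^-8·(-1)^0 = +1.
v=5: a=5^1·(≡1), b=5^0·(≡4) mod 5; (1|5)=+1, (4|5)=+1; (−1)^{1·0·2}·(+1)^0·(+1)^1 = +1.
v=29: a=29^0·(≡1), b=29^3·(≡16) mod 29; (1|29)=+1, (16|29)=+1; (−1)^{0·3·14}·(+1)^3·(+1)^0 = +1.
v=23: a=23^1·(≡13), b=23^0·(≡2) mod 23; (13|23)=+1, (2|23)=+1; (−1)^{1·0·11}·(+1)^0·(+1)^1 = +1.
v=37: a=37^0·(≡18), b=37^1·(≡26) mod 37; (18|37)=-1, (26|37)=+1; (−1)^{0·1·18}·(-1)^1·(+1)^0 = -1.
v=19: a=19^1·(≡17), b=19^0·(≡5) mod 19; (17|19)=+1, (5|19)=+1; (−1)^{1·0·9}·(+1)^0·(+1)^1 = +1.
v=2: v_2(a)=0, v_2(b)=3; units ≡ 1, 7 (mod 8); ε·ε+αω+βω = 0·1+0·0+3·0 ≡ 0  ⇒  (a,b)_2 = +1.
v=∞: -627095 < 0 and -2146 < 0  ⇒  (a,b)_∞ = -1.
(-627095, -2146 / ℚ) ramifies at {7, 37, 41, ∞}: a division algebra.

[7, 37, 41, inf]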